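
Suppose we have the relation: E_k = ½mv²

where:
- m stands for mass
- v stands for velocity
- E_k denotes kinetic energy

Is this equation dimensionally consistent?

Yes

m (mass) has dimensions [M].
v (velocity) has dimensions [L T^-1].
E_k (kinetic energy) has dimensions [L^2 M T^-2].

Left side: [L^2 M T^-2]
Right side: [L^2 M T^-2]

Both sides have the same dimensions, so the equation is dimensionally consistent.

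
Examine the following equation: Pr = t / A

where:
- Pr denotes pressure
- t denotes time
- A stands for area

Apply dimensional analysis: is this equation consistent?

No

Pr (pressure) has dimensions [L^-1 M T^-2].
t (time) has dimensions [T].
A (area) has dimensions [L^2].

Left side: [L^-1 M T^-2]
Right side: [L^-2 T]

The two sides have different dimensions, so the equation is NOT dimensionally consistent.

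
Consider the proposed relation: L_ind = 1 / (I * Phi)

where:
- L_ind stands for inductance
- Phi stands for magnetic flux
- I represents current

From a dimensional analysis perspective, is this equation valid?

No

L_ind (inductance) has dimensions [I^-2 L^2 M T^-2].
Phi (magnetic flux) has dimensions [I^-1 L^2 M T^-2].
I (current) has dimensions [I].

Left side: [I^-2 L^2 M T^-2]
Right side: [L^-2 M^-1 T^2]

The two sides have different dimensions, so the equation is NOT dimensionally consistent.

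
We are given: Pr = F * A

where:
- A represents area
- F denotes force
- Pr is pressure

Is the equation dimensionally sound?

No

A (area) has dimensions [L^2].
F (force) has dimensions [L M T^-2].
Pr (pressure) has dimensions [L^-1 M T^-2].

Left side: [L^-1 M T^-2]
Right side: [L^3 M T^-2]

The two sides have different dimensions, so the equation is NOT dimensionally consistent.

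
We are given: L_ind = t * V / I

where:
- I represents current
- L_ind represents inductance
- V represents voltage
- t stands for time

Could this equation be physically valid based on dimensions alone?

Yes

I (current) has dimensions [I].
L_ind (inductance) has dimensions [I^-2 L^2 M T^-2].
V (voltage) has dimensions [I^-1 L^2 M T^-3].
t (time) has dimensions [T].

Left side: [I^-2 L^2 M T^-2]
Right side: [I^-2 L^2 M T^-2]

Both sides have the same dimensions, so the equation is dimensionally consistent.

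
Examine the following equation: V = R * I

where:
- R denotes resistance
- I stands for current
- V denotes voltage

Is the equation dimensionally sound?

Yes

R (resistance) has dimensions [I^-2 L^2 M T^-3].
I (current) has dimensions [I].
V (voltage) has dimensions [I^-1 L^2 M T^-3].

Left side: [I^-1 L^2 M T^-3]
Right side: [I^-1 L^2 M T^-3]

Both sides have the same dimensions, so the equation is dimensionally consistent.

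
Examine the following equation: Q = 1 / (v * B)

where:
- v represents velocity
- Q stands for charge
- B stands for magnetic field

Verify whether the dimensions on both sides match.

No

v (velocity) has dimensions [L T^-1].
Q (charge) has dimensions [I T].
B (magnetic field) has dimensions [I^-1 M T^-2].

Left side: [I T]
Right side: [I L^-1 M^-1 T^3]

The two sides have different dimensions, so the equation is NOT dimensionally consistent.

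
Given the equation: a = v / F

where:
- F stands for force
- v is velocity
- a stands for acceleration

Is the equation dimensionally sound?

No

F (force) has dimensions [L M T^-2].
v (velocity) has dimensions [L T^-1].
a (acceleration) has dimensions [L T^-2].

Left side: [L T^-2]
Right side: [M^-1 T]

The two sides have different dimensions, so the equation is NOT dimensionally consistent.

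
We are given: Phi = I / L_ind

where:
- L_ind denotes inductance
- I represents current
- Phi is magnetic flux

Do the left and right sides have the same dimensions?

No

L_ind (inductance) has dimensions [I^-2 L^2 M T^-2].
I (current) has dimensions [I].
Phi (magnetic flux) has dimensions [I^-1 L^2 M T^-2].

Left side: [I^-1 L^2 M T^-2]
Right side: [I^3 L^-2 M^-1 T^2]

The two sides have different dimensions, so the equation is NOT dimensionally consistent.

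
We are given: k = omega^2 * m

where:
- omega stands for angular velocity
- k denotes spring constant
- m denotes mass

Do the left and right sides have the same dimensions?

Yes

omega (angular velocity) has dimensions [T^-1].
k (spring constant) has dimensions [M T^-2].
m (mass) has dimensions [M].

Left side: [M T^-2]
Right side: [M T^-2]

Both sides have the same dimensions, so the equation is dimensionally consistent.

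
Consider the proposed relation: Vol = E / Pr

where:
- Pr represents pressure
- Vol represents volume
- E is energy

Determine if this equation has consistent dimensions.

Yes

Pr (pressure) has dimensions [L^-1 M T^-2].
Vol (volume) has dimensions [L^3].
E (energy) has dimensions [L^2 M T^-2].

Left side: [L^3]
Right side: [L^3]

Both sides have the same dimensions, so the equation is dimensionally consistent.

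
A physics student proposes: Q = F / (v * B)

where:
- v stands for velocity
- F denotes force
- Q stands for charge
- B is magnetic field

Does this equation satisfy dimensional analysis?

Yes

v (velocity) has dimensions [L T^-1].
F (force) has dimensions [L M T^-2].
Q (charge) has dimensions [I T].
B (magnetic field) has dimensions [I^-1 M T^-2].

Left side: [I T]
Right side: [I T]

Both sides have the same dimensions, so the equation is dimensionally consistent.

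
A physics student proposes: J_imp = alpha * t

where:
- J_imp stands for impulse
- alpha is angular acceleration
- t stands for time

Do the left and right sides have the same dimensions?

No

J_imp (impulse) has dimensions [L M T^-1].
alpha (angular acceleration) has dimensions [T^-2].
t (time) has dimensions [T].

Left side: [L M T^-1]
Right side: [T^-1]

The two sides have different dimensions, so the equation is NOT dimensionally consistent.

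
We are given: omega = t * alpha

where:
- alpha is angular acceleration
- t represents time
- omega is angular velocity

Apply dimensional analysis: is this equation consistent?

Yes

alpha (angular acceleration) has dimensions [T^-2].
t (time) has dimensions [T].
omega (angular velocity) has dimensions [T^-1].

Left side: [T^-1]
Right side: [T^-1]

Both sides have the same dimensions, so the equation is dimensionally consistent.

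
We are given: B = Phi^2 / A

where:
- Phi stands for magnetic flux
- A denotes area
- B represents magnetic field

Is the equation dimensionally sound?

No

Phi (magnetic flux) has dimensions [I^-1 L^2 M T^-2].
A (area) has dimensions [L^2].
B (magnetic field) has dimensions [I^-1 M T^-2].

Left side: [I^-1 M T^-2]
Right side: [I^-2 L^2 M^2 T^-4]

The two sides have different dimensions, so the equation is NOT dimensionally consistent.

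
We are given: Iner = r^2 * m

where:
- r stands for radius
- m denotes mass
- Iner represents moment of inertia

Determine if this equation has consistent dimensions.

Yes

r (radius) has dimensions [L].
m (mass) has dimensions [M].
Iner (moment of inertia) has dimensions [L^2 M].

Left side: [L^2 M]
Right side: [L^2 M]

Both sides have the same dimensions, so the equation is dimensionally consistent.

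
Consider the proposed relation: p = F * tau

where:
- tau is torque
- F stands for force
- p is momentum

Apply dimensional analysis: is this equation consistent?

No

tau (torque) has dimensions [L^2 M T^-2].
F (force) has dimensions [L M T^-2].
p (momentum) has dimensions [L M T^-1].

Left side: [L M T^-1]
Right side: [L^3 M^2 T^-4]

The two sides have different dimensions, so the equation is NOT dimensionally consistent.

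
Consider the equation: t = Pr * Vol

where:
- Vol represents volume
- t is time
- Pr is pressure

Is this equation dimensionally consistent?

No

Vol (volume) has dimensions [L^3].
t (time) has dimensions [T].
Pr (pressure) has dimensions [L^-1 M T^-2].

Left side: [T]
Right side: [L^2 M T^-2]

The two sides have different dimensions, so the equation is NOT dimensionally consistent.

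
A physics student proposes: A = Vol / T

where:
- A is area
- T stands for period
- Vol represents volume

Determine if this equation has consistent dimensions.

No

A (area) has dimensions [L^2].
T (period) has dimensions [T].
Vol (volume) has dimensions [L^3].

Left side: [L^2]
Right side: [L^3 T^-1]

The two sides have different dimensions, so the equation is NOT dimensionally consistent.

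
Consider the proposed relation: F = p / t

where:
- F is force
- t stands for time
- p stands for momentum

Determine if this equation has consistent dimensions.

Yes

F (force) has dimensions [L M T^-2].
t (time) has dimensions [T].
p (momentum) has dimensions [L M T^-1].

Left side: [L M T^-2]
Right side: [L M T^-2]

Both sides have the same dimensions, so the equation is dimensionally consistent.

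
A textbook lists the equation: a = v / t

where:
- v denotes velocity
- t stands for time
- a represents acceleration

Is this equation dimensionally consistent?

Yes

v (velocity) has dimensions [L T^-1].
t (time) has dimensions [T].
a (acceleration) has dimensions [L T^-2].

Left side: [L T^-2]
Right side: [L T^-2]

Both sides have the same dimensions, so the equation is dimensionally consistent.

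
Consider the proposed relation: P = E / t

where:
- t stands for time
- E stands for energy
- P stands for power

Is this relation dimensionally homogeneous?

Yes

t (time) has dimensions [T].
E (energy) has dimensions [L^2 M T^-2].
P (power) has dimensions [L^2 M T^-3].

Left side: [L^2 M T^-3]
Right side: [L^2 M T^-3]

Both sides have the same dimensions, so the equation is dimensionally consistent.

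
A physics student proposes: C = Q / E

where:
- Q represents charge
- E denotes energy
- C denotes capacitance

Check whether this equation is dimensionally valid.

No

Q (charge) has dimensions [I T].
E (energy) has dimensions [L^2 M T^-2].
C (capacitance) has dimensions [I^2 L^-2 M^-1 T^4].

Left side: [I^2 L^-2 M^-1 T^4]
Right side: [I L^-2 M^-1 T^3]

The two sides have different dimensions, so the equation is NOT dimensionally consistent.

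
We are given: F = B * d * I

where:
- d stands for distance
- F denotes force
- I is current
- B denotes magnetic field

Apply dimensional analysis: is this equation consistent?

Yes

d (distance) has dimensions [L].
F (force) has dimensions [L M T^-2].
I (current) has dimensions [I].
B (magnetic field) has dimensions [I^-1 M T^-2].

Left side: [L M T^-2]
Right side: [L M T^-2]

Both sides have the same dimensions, so the equation is dimensionally consistent.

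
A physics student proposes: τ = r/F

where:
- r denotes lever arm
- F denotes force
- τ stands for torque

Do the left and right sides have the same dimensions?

No

r (lever arm) has dimensions [L].
F (force) has dimensions [L M T^-2].
τ (torque) has dimensions [L^2 M T^-2].

Left side: [L^2 M T^-2]
Right side: [M^-1 T^2]

The two sides have different dimensions, so the equation is NOT dimensionally consistent.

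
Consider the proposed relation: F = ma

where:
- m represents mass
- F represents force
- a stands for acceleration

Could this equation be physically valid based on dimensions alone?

Yes

m (mass) has dimensions [M].
F (force) has dimensions [L M T^-2].
a (acceleration) has dimensions [L T^-2].

Left side: [L M T^-2]
Right side: [L M T^-2]

Both sides have the same dimensions, so the equation is dimensionally consistent.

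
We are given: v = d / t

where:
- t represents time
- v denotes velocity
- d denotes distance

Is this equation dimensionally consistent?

Yes

t (time) has dimensions [T].
v (velocity) has dimensions [L T^-1].
d (distance) has dimensions [L].

Left side: [L T^-1]
Right side: [L T^-1]

Both sides have the same dimensions, so the equation is dimensionally consistent.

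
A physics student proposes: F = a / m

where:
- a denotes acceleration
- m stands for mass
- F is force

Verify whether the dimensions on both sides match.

No

a (acceleration) has dimensions [L T^-2].
m (mass) has dimensions [M].
F (force) has dimensions [L M T^-2].

Left side: [L M T^-2]
Right side: [L M^-1 T^-2]

The two sides have different dimensions, so the equation is NOT dimensionally consistent.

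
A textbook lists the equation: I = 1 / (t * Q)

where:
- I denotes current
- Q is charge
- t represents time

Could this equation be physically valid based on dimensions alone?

No

I (current) has dimensions [I].
Q (charge) has dimensions [I T].
t (time) has dimensions [T].

Left side: [I]
Right side: [I^-1 T^-2]

The two sides have different dimensions, so the equation is NOT dimensionally consistent.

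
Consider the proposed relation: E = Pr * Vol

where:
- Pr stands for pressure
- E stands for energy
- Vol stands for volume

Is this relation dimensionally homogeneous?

Yes

Pr (pressure) has dimensions [L^-1 M T^-2].
E (energy) has dimensions [L^2 M T^-2].
Vol (volume) has dimensions [L^3].

Left side: [L^2 M T^-2]
Right side: [L^2 M T^-2]

Both sides have the same dimensions, so the equation is dimensionally consistent.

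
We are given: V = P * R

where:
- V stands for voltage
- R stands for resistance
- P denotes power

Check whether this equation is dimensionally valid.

No

V (voltage) has dimensions [I^-1 L^2 M T^-3].
R (resistance) has dimensions [I^-2 L^2 M T^-3].
P (power) has dimensions [L^2 M T^-3].

Left side: [I^-1 L^2 M T^-3]
Right side: [I^-2 L^4 M^2 T^-6]

The two sides have different dimensions, so the equation is NOT dimensionally consistent.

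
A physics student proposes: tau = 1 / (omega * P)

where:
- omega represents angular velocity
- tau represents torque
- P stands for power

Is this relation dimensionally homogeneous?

No

omega (angular velocity) has dimensions [T^-1].
tau (torque) has dimensions [L^2 M T^-2].
P (power) has dimensions [L^2 M T^-3].

Left side: [L^2 M T^-2]
Right side: [L^-2 M^-1 T^4]

The two sides have different dimensions, so the equation is NOT dimensionally consistent.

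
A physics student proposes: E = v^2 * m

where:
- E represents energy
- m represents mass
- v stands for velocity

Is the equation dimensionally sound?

Yes

E (energy) has dimensions [L^2 M T^-2].
m (mass) has dimensions [M].
v (velocity) has dimensions [L T^-1].

Left side: [L^2 M T^-2]
Right side: [L^2 M T^-2]

Both sides have the same dimensions, so the equation is dimensionally consistent.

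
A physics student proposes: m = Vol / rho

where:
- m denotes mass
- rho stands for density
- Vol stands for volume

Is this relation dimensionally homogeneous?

No

m (mass) has dimensions [M].
rho (density) has dimensions [L^-3 M].
Vol (volume) has dimensions [L^3].

Left side: [M]
Right side: [L^6 M^-1]

The two sides have different dimensions, so the equation is NOT dimensionally consistent.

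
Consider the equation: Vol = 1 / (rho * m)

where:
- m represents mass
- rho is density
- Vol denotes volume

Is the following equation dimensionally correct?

No

m (mass) has dimensions [M].
rho (density) has dimensions [L^-3 M].
Vol (volume) has dimensions [L^3].

Left side: [L^3]
Right side: [L^3 M^-2]

The two sides have different dimensions, so the equation is NOT dimensionally consistent.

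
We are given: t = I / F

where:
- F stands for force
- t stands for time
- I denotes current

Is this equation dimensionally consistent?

No

F (force) has dimensions [L M T^-2].
t (time) has dimensions [T].
I (current) has dimensions [I].

Left side: [T]
Right side: [I L^-1 M^-1 T^2]

The two sides have different dimensions, so the equation is NOT dimensionally consistent.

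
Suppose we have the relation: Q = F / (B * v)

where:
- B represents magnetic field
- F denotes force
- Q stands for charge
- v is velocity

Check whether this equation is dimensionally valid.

Yes

B (magnetic field) has dimensions [I^-1 M T^-2].
F (force) has dimensions [L M T^-2].
Q (charge) has dimensions [I T].
v (velocity) has dimensions [L T^-1].

Left side: [I T]
Right side: [I T]

Both sides have the same dimensions, so the equation is dimensionally consistent.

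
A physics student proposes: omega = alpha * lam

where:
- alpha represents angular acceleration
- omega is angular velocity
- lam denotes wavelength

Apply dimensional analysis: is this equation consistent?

No

alpha (angular acceleration) has dimensions [T^-2].
omega (angular velocity) has dimensions [T^-1].
lam (wavelength) has dimensions [L].

Left side: [T^-1]
Right side: [L T^-2]

The two sides have different dimensions, so the equation is NOT dimensionally consistent.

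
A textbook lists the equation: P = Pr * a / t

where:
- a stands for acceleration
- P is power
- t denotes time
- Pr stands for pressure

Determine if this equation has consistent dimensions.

No

a (acceleration) has dimensions [L T^-2].
P (power) has dimensions [L^2 M T^-3].
t (time) has dimensions [T].
Pr (pressure) has dimensions [L^-1 M T^-2].

Left side: [L^2 M T^-3]
Right side: [M T^-5]

The two sides have different dimensions, so the equation is NOT dimensionally consistent.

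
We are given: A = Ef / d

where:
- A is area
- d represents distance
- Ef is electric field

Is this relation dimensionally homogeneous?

No

A (area) has dimensions [L^2].
d (distance) has dimensions [L].
Ef (electric field) has dimensions [I^-1 L M T^-3].

Left side: [L^2]
Right side: [I^-1 M T^-3]

The two sides have different dimensions, so the equation is NOT dimensionally consistent.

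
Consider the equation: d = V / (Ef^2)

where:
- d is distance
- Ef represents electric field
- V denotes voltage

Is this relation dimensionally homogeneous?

No

d (distance) has dimensions [L].
Ef (electric field) has dimensions [I^-1 L M T^-3].
V (voltage) has dimensions [I^-1 L^2 M T^-3].

Left side: [L]
Right side: [I M^-1 T^3]

The two sides have different dimensions, so the equation is NOT dimensionally consistent.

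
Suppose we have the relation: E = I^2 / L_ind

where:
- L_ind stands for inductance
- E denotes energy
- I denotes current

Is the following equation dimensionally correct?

No

L_ind (inductance) has dimensions [I^-2 L^2 M T^-2].
E (energy) has dimensions [L^2 M T^-2].
I (current) has dimensions [I].

Left side: [L^2 M T^-2]
Right side: [I^4 L^-2 M^-1 T^2]

The two sides have different dimensions, so the equation is NOT dimensionally consistent.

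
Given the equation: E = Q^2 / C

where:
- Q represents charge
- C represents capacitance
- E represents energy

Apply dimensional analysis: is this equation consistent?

Yes

Q (charge) has dimensions [I T].
C (capacitance) has dimensions [I^2 L^-2 M^-1 T^4].
E (energy) has dimensions [L^2 M T^-2].

Left side: [L^2 M T^-2]
Right side: [L^2 M T^-2]

Both sides have the same dimensions, so the equation is dimensionally consistent.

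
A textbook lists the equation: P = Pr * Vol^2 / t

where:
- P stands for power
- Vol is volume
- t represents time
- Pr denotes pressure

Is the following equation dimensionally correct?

No

P (power) has dimensions [L^2 M T^-3].
Vol (volume) has dimensions [L^3].
t (time) has dimensions [T].
Pr (pressure) has dimensions [L^-1 M T^-2].

Left side: [L^2 M T^-3]
Right side: [L^5 M T^-3]

The two sides have different dimensions, so the equation is NOT dimensionally consistent.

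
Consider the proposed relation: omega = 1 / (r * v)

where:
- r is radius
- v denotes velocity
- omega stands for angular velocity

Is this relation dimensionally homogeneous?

No

r (radius) has dimensions [L].
v (velocity) has dimensions [L T^-1].
omega (angular velocity) has dimensions [T^-1].

Left side: [T^-1]
Right side: [L^-2 T]

The two sides have different dimensions, so the equation is NOT dimensionally consistent.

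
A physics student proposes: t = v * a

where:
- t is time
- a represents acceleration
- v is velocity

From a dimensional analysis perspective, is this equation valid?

No

t (time) has dimensions [T].
a (acceleration) has dimensions [L T^-2].
v (velocity) has dimensions [L T^-1].

Left side: [T]
Right side: [L^2 T^-3]

The two sides have different dimensions, so the equation is NOT dimensionally consistent.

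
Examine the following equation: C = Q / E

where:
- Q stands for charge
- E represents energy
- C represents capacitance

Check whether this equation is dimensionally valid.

No

Q (charge) has dimensions [I T].
E (energy) has dimensions [L^2 M T^-2].
C (capacitance) has dimensions [I^2 L^-2 M^-1 T^4].

Left side: [I^2 L^-2 M^-1 T^4]
Right side: [I L^-2 M^-1 T^3]

The two sides have different dimensions, so the equation is NOT dimensionally consistent.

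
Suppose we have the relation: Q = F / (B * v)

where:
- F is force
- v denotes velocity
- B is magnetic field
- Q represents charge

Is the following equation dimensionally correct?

Yes

F (force) has dimensions [L M T^-2].
v (velocity) has dimensions [L T^-1].
B (magnetic field) has dimensions [I^-1 M T^-2].
Q (charge) has dimensions [I T].

Left side: [I T]
Right side: [I T]

Both sides have the same dimensions, so the equation is dimensionally consistent.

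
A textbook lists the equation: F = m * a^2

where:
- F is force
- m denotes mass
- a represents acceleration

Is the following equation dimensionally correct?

No

F (force) has dimensions [L M T^-2].
m (mass) has dimensions [M].
a (acceleration) has dimensions [L T^-2].

Left side: [L M T^-2]
Right side: [L^2 M T^-4]

The two sides have different dimensions, so the equation is NOT dimensionally consistent.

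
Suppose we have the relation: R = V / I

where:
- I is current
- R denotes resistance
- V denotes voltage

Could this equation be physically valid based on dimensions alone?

Yes

I (current) has dimensions [I].
R (resistance) has dimensions [I^-2 L^2 M T^-3].
V (voltage) has dimensions [I^-1 L^2 M T^-3].

Left side: [I^-2 L^2 M T^-3]
Right side: [I^-2 L^2 M T^-3]

Both sides have the same dimensions, so the equation is dimensionally consistent.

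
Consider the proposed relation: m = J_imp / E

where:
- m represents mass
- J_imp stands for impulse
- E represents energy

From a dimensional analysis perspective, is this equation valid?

No

m (mass) has dimensions [M].
J_imp (impulse) has dimensions [L M T^-1].
E (energy) has dimensions [L^2 M T^-2].

Left side: [M]
Right side: [L^-1 T]

The two sides have different dimensions, so the equation is NOT dimensionally consistent.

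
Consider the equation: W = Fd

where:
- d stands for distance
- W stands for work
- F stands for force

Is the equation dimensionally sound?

Yes

d (distance) has dimensions [L].
W (work) has dimensions [L^2 M T^-2].
F (force) has dimensions [L M T^-2].

Left side: [L^2 M T^-2]
Right side: [L^2 M T^-2]

Both sides have the same dimensions, so the equation is dimensionally consistent.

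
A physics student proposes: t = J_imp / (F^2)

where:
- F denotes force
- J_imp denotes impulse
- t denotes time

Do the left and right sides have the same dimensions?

No

F (force) has dimensions [L M T^-2].
J_imp (impulse) has dimensions [L M T^-1].
t (time) has dimensions [T].

Left side: [T]
Right side: [L^-1 M^-1 T^3]

The two sides have different dimensions, so the equation is NOT dimensionally consistent.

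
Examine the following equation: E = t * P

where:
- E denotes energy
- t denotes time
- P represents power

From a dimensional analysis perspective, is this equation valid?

Yes

E (energy) has dimensions [L^2 M T^-2].
t (time) has dimensions [T].
P (power) has dimensions [L^2 M T^-3].

Left side: [L^2 M T^-2]
Right side: [L^2 M T^-2]

Both sides have the same dimensions, so the equation is dimensionally consistent.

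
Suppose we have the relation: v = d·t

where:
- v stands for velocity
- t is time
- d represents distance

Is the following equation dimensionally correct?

No

v (velocity) has dimensions [L T^-1].
t (time) has dimensions [T].
d (distance) has dimensions [L].

Left side: [L T^-1]
Right side: [L T]

The two sides have different dimensions, so the equation is NOT dimensionally consistent.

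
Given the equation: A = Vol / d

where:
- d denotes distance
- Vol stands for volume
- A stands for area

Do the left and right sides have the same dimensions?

Yes

d (distance) has dimensions [L].
Vol (volume) has dimensions [L^3].
A (area) has dimensions [L^2].

Left side: [L^2]
Right side: [L^2]

Both sides have the same dimensions, so the equation is dimensionally consistent.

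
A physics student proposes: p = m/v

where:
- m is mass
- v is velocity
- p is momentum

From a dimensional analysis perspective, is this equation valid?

No

m (mass) has dimensions [M].
v (velocity) has dimensions [L T^-1].
p (momentum) has dimensions [L M T^-1].

Left side: [L M T^-1]
Right side: [L^-1 M T]

The two sides have different dimensions, so the equation is NOT dimensionally consistent.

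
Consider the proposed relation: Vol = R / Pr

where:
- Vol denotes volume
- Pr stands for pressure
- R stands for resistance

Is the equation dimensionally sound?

No

Vol (volume) has dimensions [L^3].
Pr (pressure) has dimensions [L^-1 M T^-2].
R (resistance) has dimensions [I^-2 L^2 M T^-3].

Left side: [L^3]
Right side: [I^-2 L^3 T^-1]

The two sides have different dimensions, so the equation is NOT dimensionally consistent.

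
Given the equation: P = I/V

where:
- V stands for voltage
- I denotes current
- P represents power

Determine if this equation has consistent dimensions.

No

V (voltage) has dimensions [I^-1 L^2 M T^-3].
I (current) has dimensions [I].
P (power) has dimensions [L^2 M T^-3].

Left side: [L^2 M T^-3]
Right side: [I^2 L^-2 M^-1 T^3]

The two sides have different dimensions, so the equation is NOT dimensionally consistent.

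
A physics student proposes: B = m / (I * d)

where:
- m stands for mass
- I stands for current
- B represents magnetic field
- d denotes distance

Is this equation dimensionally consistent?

No

m (mass) has dimensions [M].
I (current) has dimensions [I].
B (magnetic field) has dimensions [I^-1 M T^-2].
d (distance) has dimensions [L].

Left side: [I^-1 M T^-2]
Right side: [I^-1 L^-1 M]

The two sides have different dimensions, so the equation is NOT dimensionally consistent.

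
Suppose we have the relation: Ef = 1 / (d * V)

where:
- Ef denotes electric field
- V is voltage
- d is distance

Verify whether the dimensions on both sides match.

No

Ef (electric field) has dimensions [I^-1 L M T^-3].
V (voltage) has dimensions [I^-1 L^2 M T^-3].
d (distance) has dimensions [L].

Left side: [I^-1 L M T^-3]
Right side: [I L^-3 M^-1 T^3]

The two sides have different dimensions, so the equation is NOT dimensionally consistent.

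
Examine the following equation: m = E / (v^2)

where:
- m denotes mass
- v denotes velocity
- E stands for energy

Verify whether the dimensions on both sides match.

Yes

m (mass) has dimensions [M].
v (velocity) has dimensions [L T^-1].
E (energy) has dimensions [L^2 M T^-2].

Left side: [M]
Right side: [M]

Both sides have the same dimensions, so the equation is dimensionally consistent.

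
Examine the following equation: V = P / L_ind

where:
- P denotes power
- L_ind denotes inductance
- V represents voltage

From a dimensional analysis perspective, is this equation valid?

No

P (power) has dimensions [L^2 M T^-3].
L_ind (inductance) has dimensions [I^-2 L^2 M T^-2].
V (voltage) has dimensions [I^-1 L^2 M T^-3].

Left side: [I^-1 L^2 M T^-3]
Right side: [I^2 T^-1]

The two sides have different dimensions, so the equation is NOT dimensionally consistent.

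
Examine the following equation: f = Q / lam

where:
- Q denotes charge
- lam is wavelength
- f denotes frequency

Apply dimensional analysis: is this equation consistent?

No

Q (charge) has dimensions [I T].
lam (wavelength) has dimensions [L].
f (frequency) has dimensions [T^-1].

Left side: [T^-1]
Right side: [I L^-1 T]

The two sides have different dimensions, so the equation is NOT dimensionally consistent.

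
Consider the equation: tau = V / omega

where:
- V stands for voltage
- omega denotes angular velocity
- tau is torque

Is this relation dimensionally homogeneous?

No

V (voltage) has dimensions [I^-1 L^2 M T^-3].
omega (angular velocity) has dimensions [T^-1].
tau (torque) has dimensions [L^2 M T^-2].

Left side: [L^2 M T^-2]
Right side: [I^-1 L^2 M T^-2]

The two sides have different dimensions, so the equation is NOT dimensionally consistent.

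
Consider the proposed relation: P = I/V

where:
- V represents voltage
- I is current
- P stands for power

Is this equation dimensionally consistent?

No

V (voltage) has dimensions [I^-1 L^2 M T^-3].
I (current) has dimensions [I].
P (power) has dimensions [L^2 M T^-3].

Left side: [L^2 M T^-3]
Right side: [I^2 L^-2 M^-1 T^3]

The two sides have different dimensions, so the equation is NOT dimensionally consistent.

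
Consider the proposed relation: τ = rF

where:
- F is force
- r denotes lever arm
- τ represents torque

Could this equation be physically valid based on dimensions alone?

Yes

F (force) has dimensions [L M T^-2].
r (lever arm) has dimensions [L].
τ (torque) has dimensions [L^2 M T^-2].

Left side: [L^2 M T^-2]
Right side: [L^2 M T^-2]

Both sides have the same dimensions, so the equation is dimensionally consistent.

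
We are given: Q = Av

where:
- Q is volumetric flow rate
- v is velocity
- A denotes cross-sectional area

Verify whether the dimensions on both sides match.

Yes

Q (volumetric flow rate) has dimensions [L^3 T^-1].
v (velocity) has dimensions [L T^-1].
A (cross-sectional area) has dimensions [L^2].

Left side: [L^3 T^-1]
Right side: [L^3 T^-1]

Both sides have the same dimensions, so the equation is dimensionally consistent.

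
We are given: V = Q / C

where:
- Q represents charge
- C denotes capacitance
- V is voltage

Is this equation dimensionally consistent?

Yes

Q (charge) has dimensions [I T].
C (capacitance) has dimensions [I^2 L^-2 M^-1 T^4].
V (voltage) has dimensions [I^-1 L^2 M T^-3].

Left side: [I^-1 L^2 M T^-3]
Right side: [I^-1 L^2 M T^-3]

Both sides have the same dimensions, so the equation is dimensionally consistent.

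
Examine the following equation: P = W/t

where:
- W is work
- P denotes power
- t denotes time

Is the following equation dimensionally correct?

Yes

W (work) has dimensions [L^2 M T^-2].
P (power) has dimensions [L^2 M T^-3].
t (time) has dimensions [T].

Left side: [L^2 M T^-3]
Right side: [L^2 M T^-3]

Both sides have the same dimensions, so the equation is dimensionally consistent.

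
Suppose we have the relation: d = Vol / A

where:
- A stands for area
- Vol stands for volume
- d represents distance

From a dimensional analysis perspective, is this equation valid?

Yes

A (area) has dimensions [L^2].
Vol (volume) has dimensions [L^3].
d (distance) has dimensions [L].

Left side: [L]
Right side: [L]

Both sides have the same dimensions, so the equation is dimensionally consistent.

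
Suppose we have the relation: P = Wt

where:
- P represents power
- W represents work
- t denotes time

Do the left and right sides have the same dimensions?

No

P (power) has dimensions [L^2 M T^-3].
W (work) has dimensions [L^2 M T^-2].
t (time) has dimensions [T].

Left side: [L^2 M T^-3]
Right side: [L^2 M T^-1]

The two sides have different dimensions, so the equation is NOT dimensionally consistent.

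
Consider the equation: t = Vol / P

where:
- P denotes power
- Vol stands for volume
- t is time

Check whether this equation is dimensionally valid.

No

P (power) has dimensions [L^2 M T^-3].
Vol (volume) has dimensions [L^3].
t (time) has dimensions [T].

Left side: [T]
Right side: [L M^-1 T^3]

The two sides have different dimensions, so the equation is NOT dimensionally consistent.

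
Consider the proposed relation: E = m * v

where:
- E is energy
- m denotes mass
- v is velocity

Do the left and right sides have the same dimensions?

No

E (energy) has dimensions [L^2 M T^-2].
m (mass) has dimensions [M].
v (velocity) has dimensions [L T^-1].

Left side: [L^2 M T^-2]
Right side: [L M T^-1]

The two sides have different dimensions, so the equation is NOT dimensionally consistent.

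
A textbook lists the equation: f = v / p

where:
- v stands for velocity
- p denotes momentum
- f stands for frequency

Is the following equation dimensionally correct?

No

v (velocity) has dimensions [L T^-1].
p (momentum) has dimensions [L M T^-1].
f (frequency) has dimensions [T^-1].

Left side: [T^-1]
Right side: [M^-1]

The two sides have different dimensions, so the equation is NOT dimensionally consistent.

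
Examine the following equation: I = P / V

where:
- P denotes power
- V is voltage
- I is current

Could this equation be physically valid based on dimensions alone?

Yes

P (power) has dimensions [L^2 M T^-3].
V (voltage) has dimensions [I^-1 L^2 M T^-3].
I (current) has dimensions [I].

Left side: [I]
Right side: [I]

Both sides have the same dimensions, so the equation is dimensionally consistent.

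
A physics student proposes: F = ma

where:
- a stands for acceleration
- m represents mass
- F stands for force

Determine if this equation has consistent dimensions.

Yes

a (acceleration) has dimensions [L T^-2].
m (mass) has dimensions [M].
F (force) has dimensions [L M T^-2].

Left side: [L M T^-2]
Right side: [L M T^-2]

Both sides have the same dimensions, so the equation is dimensionally consistent.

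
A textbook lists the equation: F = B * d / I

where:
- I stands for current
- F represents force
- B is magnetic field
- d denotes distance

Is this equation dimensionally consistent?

No

I (current) has dimensions [I].
F (force) has dimensions [L M T^-2].
B (magnetic field) has dimensions [I^-1 M T^-2].
d (distance) has dimensions [L].

Left side: [L M T^-2]
Right side: [I^-2 L M T^-2]

The two sides have different dimensions, so the equation is NOT dimensionally consistent.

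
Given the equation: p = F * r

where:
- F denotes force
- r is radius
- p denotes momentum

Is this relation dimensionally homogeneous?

No

F (force) has dimensions [L M T^-2].
r (radius) has dimensions [L].
p (momentum) has dimensions [L M T^-1].

Left side: [L M T^-1]
Right side: [L^2 M T^-2]

The two sides have different dimensions, so the equation is NOT dimensionally consistent.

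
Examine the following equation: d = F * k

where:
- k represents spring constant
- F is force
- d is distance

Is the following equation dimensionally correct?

No

k (spring constant) has dimensions [M T^-2].
F (force) has dimensions [L M T^-2].
d (distance) has dimensions [L].

Left side: [L]
Right side: [L M^2 T^-4]

The two sides have different dimensions, so the equation is NOT dimensionally consistent.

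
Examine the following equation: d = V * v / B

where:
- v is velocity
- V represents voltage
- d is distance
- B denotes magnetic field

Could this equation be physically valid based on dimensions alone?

No

v (velocity) has dimensions [L T^-1].
V (voltage) has dimensions [I^-1 L^2 M T^-3].
d (distance) has dimensions [L].
B (magnetic field) has dimensions [I^-1 M T^-2].

Left side: [L]
Right side: [L^3 T^-2]

The two sides have different dimensions, so the equation is NOT dimensionally consistent.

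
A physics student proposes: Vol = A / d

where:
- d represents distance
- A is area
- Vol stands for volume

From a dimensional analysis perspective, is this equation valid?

No

d (distance) has dimensions [L].
A (area) has dimensions [L^2].
Vol (volume) has dimensions [L^3].

Left side: [L^3]
Right side: [L]

The two sides have different dimensions, so the equation is NOT dimensionally consistent.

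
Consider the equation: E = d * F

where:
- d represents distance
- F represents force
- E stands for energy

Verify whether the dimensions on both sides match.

Yes

d (distance) has dimensions [L].
F (force) has dimensions [L M T^-2].
E (energy) has dimensions [L^2 M T^-2].

Left side: [L^2 M T^-2]
Right side: [L^2 M T^-2]

Both sides have the same dimensions, so the equation is dimensionally consistent.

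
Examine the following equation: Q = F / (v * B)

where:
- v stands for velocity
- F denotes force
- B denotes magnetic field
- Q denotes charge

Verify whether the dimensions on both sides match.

Yes

v (velocity) has dimensions [L T^-1].
F (force) has dimensions [L M T^-2].
B (magnetic field) has dimensions [I^-1 M T^-2].
Q (charge) has dimensions [I T].

Left side: [I T]
Right side: [I T]

Both sides have the same dimensions, so the equation is dimensionally consistent.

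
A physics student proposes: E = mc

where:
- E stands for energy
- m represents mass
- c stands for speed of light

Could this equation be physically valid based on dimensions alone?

No

E (energy) has dimensions [L^2 M T^-2].
m (mass) has dimensions [M].
c (speed of light) has dimensions [L T^-1].

Left side: [L^2 M T^-2]
Right side: [L M T^-1]

The two sides have different dimensions, so the equation is NOT dimensionally consistent.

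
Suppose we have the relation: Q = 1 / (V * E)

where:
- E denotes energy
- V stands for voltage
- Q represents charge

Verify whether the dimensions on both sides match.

No

E (energy) has dimensions [L^2 M T^-2].
V (voltage) has dimensions [I^-1 L^2 M T^-3].
Q (charge) has dimensions [I T].

Left side: [I T]
Right side: [I L^-4 M^-2 T^5]

The two sides have different dimensions, so the equation is NOT dimensionally consistent.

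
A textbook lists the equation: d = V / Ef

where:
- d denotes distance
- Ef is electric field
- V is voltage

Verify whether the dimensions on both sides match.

Yes

d (distance) has dimensions [L].
Ef (electric field) has dimensions [I^-1 L M T^-3].
V (voltage) has dimensions [I^-1 L^2 M T^-3].

Left side: [L]
Right side: [L]

Both sides have the same dimensions, so the equation is dimensionally consistent.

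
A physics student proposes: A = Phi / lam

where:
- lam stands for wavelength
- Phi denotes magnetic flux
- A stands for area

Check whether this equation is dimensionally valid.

No

lam (wavelength) has dimensions [L].
Phi (magnetic flux) has dimensions [I^-1 L^2 M T^-2].
A (area) has dimensions [L^2].

Left side: [L^2]
Right side: [I^-1 L M T^-2]

The two sides have different dimensions, so the equation is NOT dimensionally consistent.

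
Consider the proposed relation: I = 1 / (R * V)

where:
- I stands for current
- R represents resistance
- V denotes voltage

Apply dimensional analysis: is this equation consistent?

No

I (current) has dimensions [I].
R (resistance) has dimensions [I^-2 L^2 M T^-3].
V (voltage) has dimensions [I^-1 L^2 M T^-3].

Left side: [I]
Right side: [I^3 L^-4 M^-2 T^6]

The two sides have different dimensions, so the equation is NOT dimensionally consistent.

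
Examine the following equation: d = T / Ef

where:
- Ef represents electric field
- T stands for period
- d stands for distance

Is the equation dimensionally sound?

No

Ef (electric field) has dimensions [I^-1 L M T^-3].
T (period) has dimensions [T].
d (distance) has dimensions [L].

Left side: [L]
Right side: [I L^-1 M^-1 T^4]

The two sides have different dimensions, so the equation is NOT dimensionally consistent.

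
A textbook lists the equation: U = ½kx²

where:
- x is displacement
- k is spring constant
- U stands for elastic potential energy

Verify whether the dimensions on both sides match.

Yes

x (displacement) has dimensions [L].
k (spring constant) has dimensions [M T^-2].
U (elastic potential energy) has dimensions [L^2 M T^-2].

Left side: [L^2 M T^-2]
Right side: [L^2 M T^-2]

Both sides have the same dimensions, so the equation is dimensionally consistent.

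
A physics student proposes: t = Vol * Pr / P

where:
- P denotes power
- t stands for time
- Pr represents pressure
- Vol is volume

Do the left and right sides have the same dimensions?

Yes

P (power) has dimensions [L^2 M T^-3].
t (time) has dimensions [T].
Pr (pressure) has dimensions [L^-1 M T^-2].
Vol (volume) has dimensions [L^3].

Left side: [T]
Right side: [T]

Both sides have the same dimensions, so the equation is dimensionally consistent.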